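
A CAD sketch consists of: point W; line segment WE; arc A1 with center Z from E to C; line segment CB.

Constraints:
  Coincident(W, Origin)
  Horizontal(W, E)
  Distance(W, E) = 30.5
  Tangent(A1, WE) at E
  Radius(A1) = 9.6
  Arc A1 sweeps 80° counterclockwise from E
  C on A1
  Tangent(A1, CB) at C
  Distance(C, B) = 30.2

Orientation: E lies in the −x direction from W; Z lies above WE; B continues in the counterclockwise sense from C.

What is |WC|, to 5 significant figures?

22.491

The tangent condition forces ZE to be normal to WE, so Z = E + (0, 9.6) = (-30.500, 9.6000). On A1, E sits at bearing -90° from Z; an 80° counterclockwise sweep puts C at bearing -10°, so C = Z + 9.6·(cos -10°, sin -10°) = (-21.046, 7.9330). Then |WC| = |C − W| = 22.491.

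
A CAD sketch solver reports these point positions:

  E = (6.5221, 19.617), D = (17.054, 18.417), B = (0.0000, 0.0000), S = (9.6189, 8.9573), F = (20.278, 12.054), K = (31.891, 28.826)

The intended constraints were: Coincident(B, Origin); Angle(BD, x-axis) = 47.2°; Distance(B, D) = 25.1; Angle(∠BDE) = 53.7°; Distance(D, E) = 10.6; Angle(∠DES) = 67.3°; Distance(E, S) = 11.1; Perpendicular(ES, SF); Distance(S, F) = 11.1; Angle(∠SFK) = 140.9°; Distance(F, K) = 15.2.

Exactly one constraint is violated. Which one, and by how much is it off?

Distance(F, K) = 15.2 — off by 5.20.

B = (0.00, 0.00) ✓; BD at 47.20° ✓; |BD| = 25.10 ✓; ∠BDE = 53.70° ✓; |DE| = 10.60 ✓; ∠DES = 67.30° ✓; |ES| = 11.10 ✓; ∠(ES, SF) = 90.00° ✓; |SF| = 11.10 ✓; ∠SFK = 140.9° ✓; |FK| = 20.40 ✗.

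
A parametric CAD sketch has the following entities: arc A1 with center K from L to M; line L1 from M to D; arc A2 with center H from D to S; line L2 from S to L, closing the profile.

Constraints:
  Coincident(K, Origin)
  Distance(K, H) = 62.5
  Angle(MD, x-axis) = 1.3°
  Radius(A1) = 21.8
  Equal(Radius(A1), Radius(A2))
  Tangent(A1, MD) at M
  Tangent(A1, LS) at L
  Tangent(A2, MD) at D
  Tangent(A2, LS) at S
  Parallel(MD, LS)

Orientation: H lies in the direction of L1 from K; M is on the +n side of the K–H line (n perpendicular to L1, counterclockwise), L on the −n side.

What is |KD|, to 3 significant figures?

66.2

The slot axis is L1's direction at 1.3°, so u = (cos 1.3°, sin 1.3°) = (1.00, 0.0227) and n = (−sin 1.3°, cos 1.3°) = (-0.0227, 1.00). K is at the origin and H lies 62.5 along u from K, so H = 62.5·u = (62.5, 1.42). Tangency of A1 to both parallel lines with radius 21.8 puts M and L at K ± 21.8·n: M = (-0.495, 21.8), L = (0.495, -21.8). Equal radii place D and S the same way about H: D = H + 21.8·n = (62.0, 23.2), S = H − 21.8·n = (63.0, -20.4). Then |KD| = |D − K| = 66.2.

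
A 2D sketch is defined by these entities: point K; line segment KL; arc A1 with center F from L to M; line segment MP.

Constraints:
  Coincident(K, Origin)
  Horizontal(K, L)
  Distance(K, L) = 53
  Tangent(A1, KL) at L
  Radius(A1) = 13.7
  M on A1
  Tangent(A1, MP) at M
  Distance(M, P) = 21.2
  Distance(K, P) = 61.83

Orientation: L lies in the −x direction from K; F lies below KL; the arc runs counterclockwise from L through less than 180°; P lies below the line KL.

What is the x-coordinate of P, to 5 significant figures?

-48.370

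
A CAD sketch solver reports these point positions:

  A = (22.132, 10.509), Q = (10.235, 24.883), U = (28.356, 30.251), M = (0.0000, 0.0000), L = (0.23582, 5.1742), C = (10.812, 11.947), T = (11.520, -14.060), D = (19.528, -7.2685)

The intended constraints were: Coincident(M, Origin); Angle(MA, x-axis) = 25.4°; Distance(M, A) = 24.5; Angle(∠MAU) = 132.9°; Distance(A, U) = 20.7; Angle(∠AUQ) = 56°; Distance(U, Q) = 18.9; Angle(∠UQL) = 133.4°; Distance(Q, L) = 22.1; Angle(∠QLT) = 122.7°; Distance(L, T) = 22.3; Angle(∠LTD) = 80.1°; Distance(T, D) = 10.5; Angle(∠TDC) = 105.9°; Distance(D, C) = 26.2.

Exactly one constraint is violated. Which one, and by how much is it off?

Distance(D, C) = 26.2 — off by 5.10.

M = (0.00, 0.00) ✓; MA at 25.40° ✓; |MA| = 24.50 ✓; ∠MAU = 132.9° ✓; |AU| = 20.70 ✓; ∠AUQ = 56.00° ✓; |UQ| = 18.90 ✓; ∠UQL = 133.4° ✓; |QL| = 22.10 ✓; ∠QLT = 122.7° ✓; |LT| = 22.30 ✓; ∠LTD = 80.10° ✓; |TD| = 10.50 ✓; ∠TDC = 105.9° ✓; |DC| = 21.10 ✗.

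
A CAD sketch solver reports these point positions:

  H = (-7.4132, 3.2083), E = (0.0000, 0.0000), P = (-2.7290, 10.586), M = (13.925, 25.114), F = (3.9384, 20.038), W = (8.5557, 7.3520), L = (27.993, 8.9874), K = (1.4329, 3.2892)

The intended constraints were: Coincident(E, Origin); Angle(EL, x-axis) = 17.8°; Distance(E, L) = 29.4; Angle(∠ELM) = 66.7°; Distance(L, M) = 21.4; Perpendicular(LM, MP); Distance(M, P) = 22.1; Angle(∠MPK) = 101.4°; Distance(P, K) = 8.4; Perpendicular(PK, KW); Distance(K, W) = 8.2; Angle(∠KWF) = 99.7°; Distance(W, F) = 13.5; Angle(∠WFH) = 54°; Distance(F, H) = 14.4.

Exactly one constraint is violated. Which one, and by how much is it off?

Distance(F, H) = 14.4 — off by 5.90.

E = (0.00, 0.00) ✓; EL at 17.80° ✓; |EL| = 29.40 ✓; ∠ELM = 66.70° ✓; |LM| = 21.40 ✓; ∠(LM, MP) = 90.00° ✓; |MP| = 22.10 ✓; ∠MPK = 101.4° ✓; |PK| = 8.400 ✓; ∠(PK, KW) = 90.00° ✓; |KW| = 8.200 ✓; ∠KWF = 99.70° ✓; |WF| = 13.50 ✓; ∠WFH = 54.00° ✓; |FH| = 20.30 ✗.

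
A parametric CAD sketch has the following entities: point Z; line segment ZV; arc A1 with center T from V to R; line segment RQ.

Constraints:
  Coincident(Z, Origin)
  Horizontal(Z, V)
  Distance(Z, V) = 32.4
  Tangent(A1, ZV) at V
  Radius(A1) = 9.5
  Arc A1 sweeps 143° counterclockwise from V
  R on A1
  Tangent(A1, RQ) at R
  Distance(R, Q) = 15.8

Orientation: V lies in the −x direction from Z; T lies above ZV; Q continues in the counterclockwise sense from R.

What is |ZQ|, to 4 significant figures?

47.45

Z is at the origin; ZV is horizontal with |ZV| = 32.4 and V on the −x side, so V = (-32.40, 0.000). A1 meets ZV tangentially, so TV is at right angles to ZV, so T = V + (0, 9.5) = (-32.40, 9.500). On A1, V sits at bearing -90° from T; a 143° counterclockwise sweep puts R at bearing 53°, so R = T + 9.5·(cos 53°, sin 53°) = (-26.68, 17.09). The tangent condition forces TR to be normal to RQ, so RQ runs along (−sin 53°, cos 53°); with |RQ| = 15.8, Q = (-39.30, 26.60). Then |ZQ| = |Q − Z| = 47.45.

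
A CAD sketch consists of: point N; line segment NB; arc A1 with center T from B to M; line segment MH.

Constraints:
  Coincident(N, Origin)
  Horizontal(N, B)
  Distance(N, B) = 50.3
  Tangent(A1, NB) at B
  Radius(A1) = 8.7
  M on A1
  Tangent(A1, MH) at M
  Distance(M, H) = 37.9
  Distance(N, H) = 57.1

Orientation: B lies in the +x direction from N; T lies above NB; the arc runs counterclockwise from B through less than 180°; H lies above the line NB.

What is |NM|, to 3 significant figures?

59.0

Checks: N.y = 0.00, B.y = 0.00 ✓; |TM| = 8.700 ✓; ∠(TM, MH) = 90.00° ✓; |MH| = 37.90 ✓; |NH| = 57.10 ✓.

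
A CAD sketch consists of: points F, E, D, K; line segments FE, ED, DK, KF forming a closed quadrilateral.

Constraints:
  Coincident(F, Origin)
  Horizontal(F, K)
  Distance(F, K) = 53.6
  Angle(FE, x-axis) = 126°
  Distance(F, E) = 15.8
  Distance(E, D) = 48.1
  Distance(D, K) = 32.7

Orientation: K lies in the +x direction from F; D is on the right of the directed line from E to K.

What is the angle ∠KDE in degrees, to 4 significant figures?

103.5°

Checks: |FK| = 53.60 ✓; |FE| = 15.80 ✓; |ED| = 48.10 ✓; |DK| = 32.70 ✓.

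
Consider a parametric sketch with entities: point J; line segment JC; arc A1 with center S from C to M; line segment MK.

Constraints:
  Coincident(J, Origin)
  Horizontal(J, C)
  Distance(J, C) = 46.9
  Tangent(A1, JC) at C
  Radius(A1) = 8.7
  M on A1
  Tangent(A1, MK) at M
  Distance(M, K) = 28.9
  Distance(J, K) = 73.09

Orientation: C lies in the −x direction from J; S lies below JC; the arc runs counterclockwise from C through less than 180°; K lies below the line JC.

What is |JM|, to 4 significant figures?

55.29

Checks: |SM| = 8.700 ✓; ∠(SM, MK) = 90.00° ✓; |MK| = 28.90 ✓; |JK| = 73.09 ✓.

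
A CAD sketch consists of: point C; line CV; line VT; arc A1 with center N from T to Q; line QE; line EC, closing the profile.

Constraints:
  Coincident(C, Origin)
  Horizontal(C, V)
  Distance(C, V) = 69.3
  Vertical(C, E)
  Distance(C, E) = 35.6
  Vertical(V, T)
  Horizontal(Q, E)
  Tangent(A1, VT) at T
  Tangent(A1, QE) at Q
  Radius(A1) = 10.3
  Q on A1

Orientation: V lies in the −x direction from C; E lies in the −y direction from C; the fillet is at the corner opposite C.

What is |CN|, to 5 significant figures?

64.196

C and E share the same x with |CE| = 35.6 and E on the −y side, so E = (0.0000, -35.600). The virtual corner opposite C is at (-69.300, -35.600). A1 meets VT tangentially, so NT is at right angles to VT and since A1 is tangent to QE there, NQ ⟂ QE, with radius 10.3, so the center N sits 10.3 in from both sides at N = (-59.000, -25.300). Then |CN| = |N − C| = 64.196.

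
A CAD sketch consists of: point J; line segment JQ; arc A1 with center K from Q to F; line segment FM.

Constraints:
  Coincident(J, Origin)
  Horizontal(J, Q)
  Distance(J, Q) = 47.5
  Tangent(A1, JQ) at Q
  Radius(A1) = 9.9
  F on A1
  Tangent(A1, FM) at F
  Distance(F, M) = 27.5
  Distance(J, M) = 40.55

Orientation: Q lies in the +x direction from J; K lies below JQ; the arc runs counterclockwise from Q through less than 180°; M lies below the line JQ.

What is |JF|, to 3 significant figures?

39.0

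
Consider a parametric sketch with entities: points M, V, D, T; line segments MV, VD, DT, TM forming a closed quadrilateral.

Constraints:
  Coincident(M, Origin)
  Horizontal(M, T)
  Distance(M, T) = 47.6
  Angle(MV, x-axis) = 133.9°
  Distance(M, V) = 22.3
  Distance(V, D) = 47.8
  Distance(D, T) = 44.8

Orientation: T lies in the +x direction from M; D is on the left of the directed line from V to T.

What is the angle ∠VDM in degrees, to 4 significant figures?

27.11°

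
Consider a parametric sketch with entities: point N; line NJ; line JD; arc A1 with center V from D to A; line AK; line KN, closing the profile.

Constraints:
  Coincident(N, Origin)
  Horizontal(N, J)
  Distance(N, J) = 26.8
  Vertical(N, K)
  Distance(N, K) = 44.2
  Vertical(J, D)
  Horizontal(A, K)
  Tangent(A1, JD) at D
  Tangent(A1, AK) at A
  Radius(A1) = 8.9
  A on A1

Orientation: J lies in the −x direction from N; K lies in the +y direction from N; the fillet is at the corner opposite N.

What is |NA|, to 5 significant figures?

47.687

The virtual corner opposite N is at (-26.800, 44.200). Since A1 is tangent to JD there, VD ⟂ JD and tangency of A1 to AK means the radius VA is perpendicular to AK, with radius 8.9, so the center V sits 8.9 in from both sides at V = (-17.900, 35.300). That places the tangent points at D = (-26.800, 35.300) on JD and A = (-17.900, 44.200) on AK. Then |NA| = |A − N| = 47.687.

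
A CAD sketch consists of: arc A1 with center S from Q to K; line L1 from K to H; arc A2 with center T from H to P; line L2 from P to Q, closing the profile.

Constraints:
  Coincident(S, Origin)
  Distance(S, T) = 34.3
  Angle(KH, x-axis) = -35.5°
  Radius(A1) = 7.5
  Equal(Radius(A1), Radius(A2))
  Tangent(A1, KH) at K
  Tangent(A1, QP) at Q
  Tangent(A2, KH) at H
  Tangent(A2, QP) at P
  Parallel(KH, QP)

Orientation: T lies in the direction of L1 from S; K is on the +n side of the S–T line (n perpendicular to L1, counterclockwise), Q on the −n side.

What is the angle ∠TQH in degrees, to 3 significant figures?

11.3°

The slot axis is L1's direction at -35.5°, so u = (cos -35.5°, sin -35.5°) = (0.814, -0.581) and n = (−sin -35.5°, cos -35.5°) = (0.581, 0.814). S is at the origin and T lies 34.3 along u from S, so T = 34.3·u = (27.9, -19.9). Tangency of A1 to both parallel lines with radius 7.5 puts K and Q at S ± 7.5·n: K = (4.36, 6.11), Q = (-4.36, -6.11). Equal radii place H and P the same way about T: H = T + 7.5·n = (32.3, -13.8), P = T − 7.5·n = (23.6, -26.0). Then cos ∠TQH = QT·QH / (|QT||QH|), giving 11.3°.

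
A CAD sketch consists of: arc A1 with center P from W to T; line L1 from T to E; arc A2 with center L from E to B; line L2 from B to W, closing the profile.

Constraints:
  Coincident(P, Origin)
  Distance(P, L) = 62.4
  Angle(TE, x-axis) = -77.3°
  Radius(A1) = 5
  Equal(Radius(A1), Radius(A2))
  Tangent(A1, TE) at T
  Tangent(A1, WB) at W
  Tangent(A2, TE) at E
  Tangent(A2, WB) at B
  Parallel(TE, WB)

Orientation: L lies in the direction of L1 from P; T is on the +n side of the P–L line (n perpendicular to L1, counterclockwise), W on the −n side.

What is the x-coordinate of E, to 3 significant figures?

18.6

The slot axis is L1's direction at -77.3°, so u = (cos -77.3°, sin -77.3°) = (0.220, -0.976) and n = (−sin -77.3°, cos -77.3°) = (0.976, 0.220). P is at the origin and L lies 62.4 along u from P, so L = 62.4·u = (13.7, -60.9). Tangency of A1 to both parallel lines with radius 5.0 puts T and W at P ± 5.0·n: T = (4.88, 1.10), W = (-4.88, -1.10). Equal radii place E and B the same way about L: E = L + 5.0·n = (18.6, -59.8), B = L − 5.0·n = (8.84, -62.0). So E.x = 18.6.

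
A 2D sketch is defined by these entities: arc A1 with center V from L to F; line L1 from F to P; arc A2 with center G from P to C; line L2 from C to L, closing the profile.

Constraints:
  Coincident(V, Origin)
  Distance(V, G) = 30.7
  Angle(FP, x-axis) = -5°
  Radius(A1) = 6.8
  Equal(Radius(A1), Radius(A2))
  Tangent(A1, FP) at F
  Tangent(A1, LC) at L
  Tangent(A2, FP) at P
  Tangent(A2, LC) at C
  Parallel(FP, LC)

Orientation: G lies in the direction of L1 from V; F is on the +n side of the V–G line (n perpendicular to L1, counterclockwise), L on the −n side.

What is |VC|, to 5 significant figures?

31.444

The slot axis is L1's direction at -5.0°, so u = (cos -5.0°, sin -5.0°) = (0.99619, -0.087156) and n = (−sin -5.0°, cos -5.0°) = (0.087156, 0.99619). V is at the origin and G lies 30.7 along u from V, so G = 30.7·u = (30.583, -2.6757). Tangency of A1 to both parallel lines with radius 6.8 puts F and L at V ± 6.8·n: F = (0.59266, 6.7741), L = (-0.59266, -6.7741). Equal radii place P and C the same way about G: P = G + 6.8·n = (31.176, 4.0984), C = G − 6.8·n = (29.991, -9.4498). Then |VC| = |C − V| = 31.444.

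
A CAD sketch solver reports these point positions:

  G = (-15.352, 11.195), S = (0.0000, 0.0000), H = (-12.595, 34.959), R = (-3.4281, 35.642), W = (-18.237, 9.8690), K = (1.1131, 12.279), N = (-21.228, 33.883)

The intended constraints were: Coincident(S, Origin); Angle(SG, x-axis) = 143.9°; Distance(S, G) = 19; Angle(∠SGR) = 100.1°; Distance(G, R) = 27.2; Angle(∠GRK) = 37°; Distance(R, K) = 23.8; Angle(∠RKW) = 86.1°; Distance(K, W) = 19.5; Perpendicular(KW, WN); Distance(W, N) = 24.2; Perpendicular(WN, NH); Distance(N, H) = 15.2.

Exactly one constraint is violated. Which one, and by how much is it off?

Distance(N, H) = 15.2 — off by 6.50.

S = (0.00, 0.00) ✓; SG at 143.9° ✓; |SG| = 19.00 ✓; ∠SGR = 100.1° ✓; |GR| = 27.20 ✓; ∠GRK = 37.00° ✓; |RK| = 23.80 ✓; ∠RKW = 86.10° ✓; |KW| = 19.50 ✓; ∠(KW, WN) = 90.00° ✓; |WN| = 24.20 ✓; ∠(WN, NH) = 90.00° ✓; |NH| = 8.700 ✗.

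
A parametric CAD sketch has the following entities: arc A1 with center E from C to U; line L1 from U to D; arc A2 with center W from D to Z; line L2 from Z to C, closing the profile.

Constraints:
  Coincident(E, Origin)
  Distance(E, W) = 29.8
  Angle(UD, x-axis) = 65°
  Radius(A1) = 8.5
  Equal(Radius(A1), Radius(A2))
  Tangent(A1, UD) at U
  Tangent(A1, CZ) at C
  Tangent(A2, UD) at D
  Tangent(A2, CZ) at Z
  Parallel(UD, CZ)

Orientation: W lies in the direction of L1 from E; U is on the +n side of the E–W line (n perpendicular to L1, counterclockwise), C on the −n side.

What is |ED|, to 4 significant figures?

30.99

The slot axis is L1's direction at 65.0°, so u = (cos 65.0°, sin 65.0°) = (0.4226, 0.9063) and n = (−sin 65.0°, cos 65.0°) = (-0.9063, 0.4226). E is at the origin and W lies 29.8 along u from E, so W = 29.8·u = (12.59, 27.01). Tangency of A1 to both parallel lines with radius 8.5 puts U and C at E ± 8.5·n: U = (-7.704, 3.592), C = (7.704, -3.592). Equal radii place D and Z the same way about W: D = W + 8.5·n = (4.890, 30.60), Z = W − 8.5·n = (20.30, 23.42). Then |ED| = |D − E| = 30.99.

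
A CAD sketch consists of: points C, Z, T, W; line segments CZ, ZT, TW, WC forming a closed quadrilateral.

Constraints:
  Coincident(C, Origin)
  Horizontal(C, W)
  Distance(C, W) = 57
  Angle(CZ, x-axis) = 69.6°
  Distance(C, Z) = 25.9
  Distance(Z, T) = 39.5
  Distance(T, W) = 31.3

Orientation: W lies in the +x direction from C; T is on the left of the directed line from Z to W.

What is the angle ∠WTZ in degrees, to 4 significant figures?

98.15°

Checks: |ZT| = 39.50 ✓; |TW| = 31.30 ✓.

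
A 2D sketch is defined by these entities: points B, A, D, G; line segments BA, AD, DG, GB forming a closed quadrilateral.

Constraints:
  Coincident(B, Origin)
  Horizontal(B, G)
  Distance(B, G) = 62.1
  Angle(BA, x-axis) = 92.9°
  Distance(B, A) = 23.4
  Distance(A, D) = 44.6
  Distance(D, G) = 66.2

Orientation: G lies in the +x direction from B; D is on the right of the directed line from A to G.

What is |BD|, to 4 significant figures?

21.23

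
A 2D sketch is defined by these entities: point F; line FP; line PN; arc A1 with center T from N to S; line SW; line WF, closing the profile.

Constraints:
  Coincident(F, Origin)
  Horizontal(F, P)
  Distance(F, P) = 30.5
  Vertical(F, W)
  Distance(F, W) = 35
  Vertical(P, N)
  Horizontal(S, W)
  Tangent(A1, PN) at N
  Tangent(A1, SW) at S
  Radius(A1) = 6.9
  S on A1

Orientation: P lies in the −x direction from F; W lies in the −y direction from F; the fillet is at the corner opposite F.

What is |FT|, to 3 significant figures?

36.7

FW is vertical with |FW| = 35.0 and W on the −y side, so W = (0.00, -35.0). The virtual corner opposite F is at (-30.5, -35.0). The tangent condition forces TN to be normal to PN and since A1 is tangent to SW there, TS ⟂ SW, with radius 6.9, so the center T sits 6.9 in from both sides at T = (-23.6, -28.1). Then |FT| = |T − F| = 36.7.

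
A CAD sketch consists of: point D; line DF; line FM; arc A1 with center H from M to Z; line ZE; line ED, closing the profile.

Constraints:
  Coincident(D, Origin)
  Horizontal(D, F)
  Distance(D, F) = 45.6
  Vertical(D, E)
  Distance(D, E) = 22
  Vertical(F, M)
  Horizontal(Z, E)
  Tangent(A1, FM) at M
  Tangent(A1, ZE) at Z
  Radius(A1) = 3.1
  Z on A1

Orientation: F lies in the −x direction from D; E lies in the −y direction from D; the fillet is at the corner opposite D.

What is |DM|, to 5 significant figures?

49.362

The virtual corner opposite D is at (-45.600, -22.000). A1 meets FM tangentially, so HM is at right angles to FM and since A1 is tangent to ZE there, HZ ⟂ ZE, with radius 3.1, so the center H sits 3.1 in from both sides at H = (-42.500, -18.900). That places the tangent points at M = (-45.600, -18.900) on FM and Z = (-42.500, -22.000) on ZE. Then |DM| = |M − D| = 49.362.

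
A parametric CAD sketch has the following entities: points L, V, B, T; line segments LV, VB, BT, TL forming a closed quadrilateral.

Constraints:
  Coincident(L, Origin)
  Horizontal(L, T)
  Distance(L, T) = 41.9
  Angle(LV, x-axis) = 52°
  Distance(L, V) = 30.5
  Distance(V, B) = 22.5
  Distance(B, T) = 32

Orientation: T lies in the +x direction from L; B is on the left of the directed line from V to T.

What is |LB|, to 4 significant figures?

51.06

L is at the origin; L and T share the same y with |LT| = 41.9 and T in +x, so T = (41.9, 0). LV runs at 52.0° with |LV| = 30.5, so V = (18.78, 24.03). B is determined by |VB| = 22.5 and |BT| = 32.0 together: it lies at the intersection of circle(V, 22.5) and circle(T, 32.0). With |VT| = 33.35, the foot of the radical line on VT is 8.913 from V and the perpendicular offset is √(22.5² − 8.913²) = 20.66. Taking the left-of-VT solution: B = (39.85, 31.93).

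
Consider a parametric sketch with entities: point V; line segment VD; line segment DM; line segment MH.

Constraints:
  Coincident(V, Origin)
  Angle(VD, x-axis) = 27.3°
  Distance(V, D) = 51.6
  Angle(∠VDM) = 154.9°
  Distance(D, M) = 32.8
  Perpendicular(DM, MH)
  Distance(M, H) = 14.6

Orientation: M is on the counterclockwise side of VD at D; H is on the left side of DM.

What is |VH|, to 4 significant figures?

79.86

V is at the origin; VD runs at 27.3° with length 51.6, so D = 51.6·(cos 27.3°, sin 27.3°) = (45.85, 23.67). ∠VDM = 154.9°, so DM runs at 27.3° + (180° − 154.9°) = 52.40° from the x-axis; with |DM| = 32.8, M = D + 32.8·(cos 52.40°, sin 52.40°) = (65.87, 49.65). DM ⟂ MH; with |MH| = 14.6 on the left of DM, H = M + 14.6·(-0.7923, 0.6101) = (54.30, 58.56). Then |VH| = |H − V| = 79.86.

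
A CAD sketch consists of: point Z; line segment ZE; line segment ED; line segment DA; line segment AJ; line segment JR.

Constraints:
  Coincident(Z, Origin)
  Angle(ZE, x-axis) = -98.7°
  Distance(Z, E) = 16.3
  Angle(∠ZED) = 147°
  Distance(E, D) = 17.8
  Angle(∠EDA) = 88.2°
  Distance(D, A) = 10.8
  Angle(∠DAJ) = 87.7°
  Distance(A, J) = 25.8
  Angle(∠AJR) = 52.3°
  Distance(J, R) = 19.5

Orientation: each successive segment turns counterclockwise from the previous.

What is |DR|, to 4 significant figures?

14.22

Z is at the origin; ZE runs at -98.7° with length 16.3, so E = (-2.466, -16.11). ∠ZED = 147.0° gives ED at -65.70° from the x-axis; with |ED| = 17.8, D = (4.859, -32.34). ∠EDA = 88.2° gives DA at 26.10° from the x-axis; with |DA| = 10.8, A = (14.56, -27.58). ∠DAJ = 87.7° gives AJ at 118.4° from the x-axis; with |AJ| = 25.8, J = (2.287, -4.889). ∠AJR = 52.3° gives JR at -113.9° from the x-axis; with |JR| = 19.5, R = (-5.613, -22.72). Then |DR| = |R − D| = 14.22.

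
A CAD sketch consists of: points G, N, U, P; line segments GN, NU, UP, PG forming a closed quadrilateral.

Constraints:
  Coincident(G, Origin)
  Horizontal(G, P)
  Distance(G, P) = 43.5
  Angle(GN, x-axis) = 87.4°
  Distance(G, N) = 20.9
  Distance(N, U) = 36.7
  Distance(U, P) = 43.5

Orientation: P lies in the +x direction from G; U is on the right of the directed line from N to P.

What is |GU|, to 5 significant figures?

16.041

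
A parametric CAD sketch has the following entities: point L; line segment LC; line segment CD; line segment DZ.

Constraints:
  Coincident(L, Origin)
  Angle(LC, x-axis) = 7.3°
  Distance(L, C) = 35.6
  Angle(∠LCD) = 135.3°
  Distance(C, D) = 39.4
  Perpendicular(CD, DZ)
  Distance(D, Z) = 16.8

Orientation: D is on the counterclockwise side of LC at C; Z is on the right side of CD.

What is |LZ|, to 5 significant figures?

77.054

L is at the origin; LC runs at 7.3° with length 35.6, so C = 35.6·(cos 7.3°, sin 7.3°) = (35.311, 4.5235). ∠LCD = 135.3°, so CD runs at 7.3° + (180° − 135.3°) = 52.000° from the x-axis; with |CD| = 39.4, D = C + 39.4·(cos 52.000°, sin 52.000°) = (59.569, 35.571). The perpendicularity gives DZ at right angles to CD; with |DZ| = 16.8 on the right of CD, Z = D + 16.8·(0.78801, -0.61566) = (72.807, 25.228). Then |LZ| = |Z − L| = 77.054.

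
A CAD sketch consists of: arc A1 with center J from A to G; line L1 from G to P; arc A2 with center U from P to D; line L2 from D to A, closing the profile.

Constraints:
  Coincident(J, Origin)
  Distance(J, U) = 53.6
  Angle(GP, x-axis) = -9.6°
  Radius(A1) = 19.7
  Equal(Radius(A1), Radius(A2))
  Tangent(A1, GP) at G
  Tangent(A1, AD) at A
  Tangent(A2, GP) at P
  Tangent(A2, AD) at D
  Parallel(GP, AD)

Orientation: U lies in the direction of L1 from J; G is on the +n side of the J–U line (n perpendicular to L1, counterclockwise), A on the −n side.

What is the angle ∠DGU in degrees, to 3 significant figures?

16.1°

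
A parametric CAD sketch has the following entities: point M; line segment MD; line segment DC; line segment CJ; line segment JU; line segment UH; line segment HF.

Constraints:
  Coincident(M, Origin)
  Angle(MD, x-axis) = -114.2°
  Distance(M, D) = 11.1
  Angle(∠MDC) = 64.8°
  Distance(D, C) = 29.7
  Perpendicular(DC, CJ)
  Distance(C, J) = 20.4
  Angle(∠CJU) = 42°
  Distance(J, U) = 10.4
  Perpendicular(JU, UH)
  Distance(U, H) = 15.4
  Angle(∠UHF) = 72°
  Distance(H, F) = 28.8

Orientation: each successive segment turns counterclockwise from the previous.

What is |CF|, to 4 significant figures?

32.94

M is at the origin; MD runs at -114.2° with length 11.1, so D = (-4.550, -10.12). ∠MDC = 64.8° gives DC at 1.000° from the x-axis; with |DC| = 29.7, C = (25.15, -9.606). DC ⟂ CJ, so CJ runs at 91.00°; with |CJ| = 20.4, J = (24.79, 10.79). ∠CJU = 42.0° gives JU at -131.0° from the x-axis; with |JU| = 10.4, U = (17.97, 2.942). The perpendicularity gives UH at right angles to JU, so UH runs at -41.00°; with |UH| = 15.4, H = (29.59, -7.162). ∠UHF = 72.0° gives HF at 67.00° from the x-axis; with |HF| = 28.8, F = (40.84, 19.35). Then |CF| = |F − C| = 32.94.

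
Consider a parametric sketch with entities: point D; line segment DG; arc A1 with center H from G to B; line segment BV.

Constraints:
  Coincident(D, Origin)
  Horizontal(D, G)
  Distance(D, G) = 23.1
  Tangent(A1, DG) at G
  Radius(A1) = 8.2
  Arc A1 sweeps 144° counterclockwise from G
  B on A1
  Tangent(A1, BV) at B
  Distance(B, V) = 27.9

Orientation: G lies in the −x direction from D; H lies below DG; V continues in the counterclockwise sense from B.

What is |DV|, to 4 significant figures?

31.69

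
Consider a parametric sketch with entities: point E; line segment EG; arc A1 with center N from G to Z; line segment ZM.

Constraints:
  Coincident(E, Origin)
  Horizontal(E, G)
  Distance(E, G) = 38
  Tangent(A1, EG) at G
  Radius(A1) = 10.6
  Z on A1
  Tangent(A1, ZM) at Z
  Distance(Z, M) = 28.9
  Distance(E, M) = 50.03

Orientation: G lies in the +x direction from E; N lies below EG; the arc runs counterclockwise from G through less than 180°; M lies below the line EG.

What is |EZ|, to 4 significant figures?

29.72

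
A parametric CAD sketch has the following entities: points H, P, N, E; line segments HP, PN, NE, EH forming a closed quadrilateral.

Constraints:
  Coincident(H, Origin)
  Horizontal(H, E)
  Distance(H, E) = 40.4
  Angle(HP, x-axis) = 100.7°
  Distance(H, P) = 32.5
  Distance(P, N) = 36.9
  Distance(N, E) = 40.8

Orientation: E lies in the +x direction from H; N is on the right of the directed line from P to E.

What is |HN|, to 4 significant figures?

4.496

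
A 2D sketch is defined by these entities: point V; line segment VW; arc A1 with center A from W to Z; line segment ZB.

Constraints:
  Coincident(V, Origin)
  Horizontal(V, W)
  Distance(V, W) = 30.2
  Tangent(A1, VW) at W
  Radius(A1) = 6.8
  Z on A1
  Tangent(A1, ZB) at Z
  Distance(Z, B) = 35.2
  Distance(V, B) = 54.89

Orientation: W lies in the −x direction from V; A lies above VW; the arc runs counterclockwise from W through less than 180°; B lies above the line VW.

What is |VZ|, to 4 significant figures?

25.39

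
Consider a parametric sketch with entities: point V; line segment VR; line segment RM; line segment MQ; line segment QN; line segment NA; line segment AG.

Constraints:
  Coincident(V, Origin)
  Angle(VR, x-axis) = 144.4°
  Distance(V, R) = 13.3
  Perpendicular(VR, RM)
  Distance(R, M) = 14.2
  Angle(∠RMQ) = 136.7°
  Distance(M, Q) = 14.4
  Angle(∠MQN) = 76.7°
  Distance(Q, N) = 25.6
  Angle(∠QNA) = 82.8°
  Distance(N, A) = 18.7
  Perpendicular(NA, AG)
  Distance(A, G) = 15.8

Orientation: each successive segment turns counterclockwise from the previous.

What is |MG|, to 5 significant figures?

4.9762

V is at the origin; VR runs at 144.4° with length 13.3, so R = (-10.814, 7.7422). The perpendicularity gives RM at right angles to VR, so RM runs at -125.60°; with |RM| = 14.2, M = (-19.080, -3.8038). ∠RMQ = 136.7° gives MQ at -82.300° from the x-axis; with |MQ| = 14.4, Q = (-17.151, -18.074). ∠MQN = 76.7° gives QN at 21.000° from the x-axis; with |QN| = 25.6, N = (6.7487, -8.8997). ∠QNA = 82.8° gives NA at 118.20° from the x-axis; with |NA| = 18.7, A = (-2.0880, 7.5806). NA ⟂ AG, so AG runs at -151.80°; with |AG| = 15.8, G = (-16.013, 0.11434). Then |MG| = |G − M| = 4.9762.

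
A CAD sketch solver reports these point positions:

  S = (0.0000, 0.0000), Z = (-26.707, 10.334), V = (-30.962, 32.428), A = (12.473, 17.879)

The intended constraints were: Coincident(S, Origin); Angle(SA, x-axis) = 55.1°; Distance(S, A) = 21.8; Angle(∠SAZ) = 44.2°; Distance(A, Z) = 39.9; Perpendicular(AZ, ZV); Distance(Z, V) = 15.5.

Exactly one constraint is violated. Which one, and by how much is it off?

Distance(Z, V) = 15.5 — off by 7.00.

S = (0.00, 0.00) ✓; SA at 55.10° ✓; |SA| = 21.80 ✓; ∠SAZ = 44.20° ✓; |AZ| = 39.90 ✓; ∠(AZ, ZV) = 90.00° ✓; |ZV| = 22.50 ✗.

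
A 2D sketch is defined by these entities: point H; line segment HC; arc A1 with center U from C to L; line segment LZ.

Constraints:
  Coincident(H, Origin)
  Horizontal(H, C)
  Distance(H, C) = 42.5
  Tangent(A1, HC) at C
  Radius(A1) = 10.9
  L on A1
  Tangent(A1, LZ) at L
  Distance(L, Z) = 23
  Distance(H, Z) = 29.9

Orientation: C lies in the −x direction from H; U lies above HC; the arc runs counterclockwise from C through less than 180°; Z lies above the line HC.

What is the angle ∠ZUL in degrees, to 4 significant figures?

64.64°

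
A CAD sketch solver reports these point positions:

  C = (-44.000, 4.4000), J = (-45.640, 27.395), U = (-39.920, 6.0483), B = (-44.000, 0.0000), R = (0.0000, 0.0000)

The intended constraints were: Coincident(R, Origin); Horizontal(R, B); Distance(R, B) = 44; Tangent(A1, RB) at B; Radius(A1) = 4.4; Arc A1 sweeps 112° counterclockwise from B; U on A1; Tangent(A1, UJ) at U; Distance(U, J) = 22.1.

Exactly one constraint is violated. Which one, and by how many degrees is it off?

Tangent(A1, UJ) at U — off by 7.00°.

R = (0.00, 0.00) ✓; R.y = 0.00, B.y = 0.00 ✓; |RB| = 44.00 ✓; ∠(CB, BR) = 90.00° ✓; |CB| = 4.400 ✓; bearing(C→U) − bearing(C→B) = 112.0° ✓; |CU| = 4.400 ✓; ∠(CU, UJ) = 97.00° ✗; |UJ| = 22.10 ✓.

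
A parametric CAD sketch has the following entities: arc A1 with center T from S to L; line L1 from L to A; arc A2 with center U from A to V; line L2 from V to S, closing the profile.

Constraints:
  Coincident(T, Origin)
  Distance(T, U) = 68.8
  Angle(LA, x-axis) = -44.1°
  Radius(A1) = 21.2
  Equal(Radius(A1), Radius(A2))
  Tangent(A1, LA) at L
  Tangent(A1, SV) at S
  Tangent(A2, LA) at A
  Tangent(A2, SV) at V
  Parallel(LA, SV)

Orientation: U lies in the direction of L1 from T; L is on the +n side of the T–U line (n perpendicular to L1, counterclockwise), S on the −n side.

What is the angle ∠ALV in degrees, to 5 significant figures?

31.645°

The slot axis is L1's direction at -44.1°, so u = (cos -44.1°, sin -44.1°) = (0.71813, -0.69591) and n = (−sin -44.1°, cos -44.1°) = (0.69591, 0.71813). T is at the origin and U lies 68.8 along u from T, so U = 68.8·u = (49.407, -47.879). Tangency of A1 to both parallel lines with radius 21.2 puts L and S at T ± 21.2·n: L = (14.753, 15.224), S = (-14.753, -15.224). Equal radii place A and V the same way about U: A = U + 21.2·n = (64.160, -32.655), V = U − 21.2·n = (34.654, -63.103). Then cos ∠ALV = LA·LV / (|LA||LV|), giving 31.645°.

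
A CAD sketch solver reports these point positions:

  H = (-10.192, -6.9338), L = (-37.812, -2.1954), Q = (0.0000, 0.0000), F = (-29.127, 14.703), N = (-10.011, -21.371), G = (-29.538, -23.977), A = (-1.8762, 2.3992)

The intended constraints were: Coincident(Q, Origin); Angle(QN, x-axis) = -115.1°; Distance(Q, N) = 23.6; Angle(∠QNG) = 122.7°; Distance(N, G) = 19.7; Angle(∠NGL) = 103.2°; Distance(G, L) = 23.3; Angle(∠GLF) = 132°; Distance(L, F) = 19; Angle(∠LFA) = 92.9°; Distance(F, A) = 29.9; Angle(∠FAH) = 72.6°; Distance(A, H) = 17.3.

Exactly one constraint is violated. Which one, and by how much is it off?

Distance(A, H) = 17.3 — off by 4.80.

Q = (0.00, 0.00) ✓; QN at -115.1° ✓; |QN| = 23.60 ✓; ∠QNG = 122.7° ✓; |NG| = 19.70 ✓; ∠NGL = 103.2° ✓; |GL| = 23.30 ✓; ∠GLF = 132.0° ✓; |LF| = 19.00 ✓; ∠LFA = 92.90° ✓; |FA| = 29.90 ✓; ∠FAH = 72.60° ✓; |AH| = 12.50 ✗.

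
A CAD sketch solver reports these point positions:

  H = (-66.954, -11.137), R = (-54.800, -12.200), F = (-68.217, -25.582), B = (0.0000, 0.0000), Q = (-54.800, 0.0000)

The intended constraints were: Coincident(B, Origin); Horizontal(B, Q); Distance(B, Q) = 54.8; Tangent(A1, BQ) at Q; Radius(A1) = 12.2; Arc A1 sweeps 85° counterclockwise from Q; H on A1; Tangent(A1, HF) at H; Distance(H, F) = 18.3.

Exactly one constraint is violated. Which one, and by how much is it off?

Distance(H, F) = 18.3 — off by 3.80.

B = (0.00, 0.00) ✓; B.y = 0.00, Q.y = 0.00 ✓; |BQ| = 54.80 ✓; ∠(RQ, QB) = 90.00° ✓; |RQ| = 12.20 ✓; bearing(R→H) − bearing(R→Q) = 85.00° ✓; |RH| = 12.20 ✓; ∠(RH, HF) = 90.00° ✓; |HF| = 14.50 ✗.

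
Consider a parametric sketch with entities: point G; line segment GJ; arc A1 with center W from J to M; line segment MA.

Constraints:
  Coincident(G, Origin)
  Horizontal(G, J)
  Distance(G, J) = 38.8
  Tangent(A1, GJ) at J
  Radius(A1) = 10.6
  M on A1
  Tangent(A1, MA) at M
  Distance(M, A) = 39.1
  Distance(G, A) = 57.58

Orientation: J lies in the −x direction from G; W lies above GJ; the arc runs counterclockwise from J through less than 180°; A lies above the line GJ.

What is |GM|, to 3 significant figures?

30.2

G is at the origin; GJ is horizontal with |GJ| = 38.8 and J on the −x side, so J = (-38.8, 0.00). The tangent condition forces WJ to be normal to GJ, so W = J + (0, 10.6) = (-38.8, 10.6). Since WM ⟂ MA (tangency), |WA| = √(10.6² + 39.1²) = 40.5 regardless of where M sits on A1. So A lies on both circle(G, 57.58) and circle(W, 40.5); the above-GJ intersection is A = (-28.8, 49.9). M is the foot of the tangent from A: M = (-28.2, 10.8).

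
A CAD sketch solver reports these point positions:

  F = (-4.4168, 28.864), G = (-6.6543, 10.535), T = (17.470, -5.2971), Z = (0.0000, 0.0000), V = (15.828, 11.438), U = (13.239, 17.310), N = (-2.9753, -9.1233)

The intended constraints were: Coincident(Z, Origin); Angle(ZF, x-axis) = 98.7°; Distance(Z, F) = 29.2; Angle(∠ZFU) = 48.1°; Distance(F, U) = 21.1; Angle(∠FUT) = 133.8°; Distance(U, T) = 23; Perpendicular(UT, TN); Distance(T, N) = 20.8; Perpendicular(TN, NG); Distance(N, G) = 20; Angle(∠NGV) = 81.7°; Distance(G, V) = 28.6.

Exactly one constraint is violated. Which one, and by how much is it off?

Distance(G, V) = 28.6 — off by 6.10.

Z = (0.00, 0.00) ✓; ZF at 98.70° ✓; |ZF| = 29.20 ✓; ∠ZFU = 48.10° ✓; |FU| = 21.10 ✓; ∠FUT = 133.8° ✓; |UT| = 23.00 ✓; ∠(UT, TN) = 90.00° ✓; |TN| = 20.80 ✓; ∠(TN, NG) = 90.00° ✓; |NG| = 20.00 ✓; ∠NGV = 81.70° ✓; |GV| = 22.50 ✗.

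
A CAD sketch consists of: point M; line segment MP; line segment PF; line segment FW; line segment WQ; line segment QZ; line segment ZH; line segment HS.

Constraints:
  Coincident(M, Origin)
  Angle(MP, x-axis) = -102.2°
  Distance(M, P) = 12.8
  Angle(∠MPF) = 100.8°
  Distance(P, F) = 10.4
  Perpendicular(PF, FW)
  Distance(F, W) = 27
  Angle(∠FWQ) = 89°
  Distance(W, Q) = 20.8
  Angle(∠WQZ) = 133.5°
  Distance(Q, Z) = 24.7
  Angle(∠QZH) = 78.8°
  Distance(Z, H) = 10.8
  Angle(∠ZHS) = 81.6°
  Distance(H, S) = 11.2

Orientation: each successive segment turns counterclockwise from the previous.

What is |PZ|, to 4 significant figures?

28.36

∠FWQ = 89.0° gives WQ at 158.0° from the x-axis; with |WQ| = 20.8, Q = (-1.867, 16.07). ∠WQZ = 133.5° gives QZ at -155.5° from the x-axis; with |QZ| = 24.7, Z = (-24.34, 5.828). Then |PZ| = |Z − P| = 28.36.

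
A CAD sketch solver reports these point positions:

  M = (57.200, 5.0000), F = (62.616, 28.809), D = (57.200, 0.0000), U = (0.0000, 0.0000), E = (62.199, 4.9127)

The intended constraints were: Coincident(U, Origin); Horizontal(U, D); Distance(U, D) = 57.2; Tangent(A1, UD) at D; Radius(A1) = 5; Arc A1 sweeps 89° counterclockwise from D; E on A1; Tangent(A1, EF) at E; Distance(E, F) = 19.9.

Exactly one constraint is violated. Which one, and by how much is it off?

Distance(E, F) = 19.9 — off by 4.00.

U = (0.00, 0.00) ✓; U.y = 0.00, D.y = 0.00 ✓; |UD| = 57.20 ✓; ∠(MD, DU) = 90.00° ✓; |MD| = 5.000 ✓; bearing(M→E) − bearing(M→D) = 89.00° ✓; |ME| = 5.000 ✓; ∠(ME, EF) = 90.00° ✓; |EF| = 23.90 ✗.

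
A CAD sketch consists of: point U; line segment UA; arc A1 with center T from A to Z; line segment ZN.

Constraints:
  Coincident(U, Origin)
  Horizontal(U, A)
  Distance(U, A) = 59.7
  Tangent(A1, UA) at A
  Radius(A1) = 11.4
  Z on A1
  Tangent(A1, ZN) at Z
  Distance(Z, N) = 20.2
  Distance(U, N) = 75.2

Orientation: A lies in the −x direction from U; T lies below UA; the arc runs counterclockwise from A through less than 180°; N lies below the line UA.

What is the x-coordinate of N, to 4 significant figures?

-67.44

Checks: |TZ| = 11.40 ✓; ∠(TZ, ZN) = 90.00° ✓; |ZN| = 20.20 ✓; |UN| = 75.20 ✓.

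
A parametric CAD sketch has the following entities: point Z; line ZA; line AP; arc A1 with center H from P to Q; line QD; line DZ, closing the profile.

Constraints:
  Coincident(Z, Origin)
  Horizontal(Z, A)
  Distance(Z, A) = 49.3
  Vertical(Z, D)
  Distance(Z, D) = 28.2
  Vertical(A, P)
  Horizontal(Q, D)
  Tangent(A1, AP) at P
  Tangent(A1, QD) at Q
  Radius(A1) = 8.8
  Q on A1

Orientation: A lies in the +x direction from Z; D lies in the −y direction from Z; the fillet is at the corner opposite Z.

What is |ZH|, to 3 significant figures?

44.9

Z is at the origin; Z and A share the same y with |ZA| = 49.3 and A on the +x side, so A = (49.3, 0.00). ZD is vertical with |ZD| = 28.2 and D on the −y side, so D = (0.00, -28.2). The virtual corner opposite Z is at (49.3, -28.2). Since A1 is tangent to AP there, HP ⟂ AP and A1 meets QD tangentially, so HQ is at right angles to QD, with radius 8.8, so the center H sits 8.8 in from both sides at H = (40.5, -19.4). Then |ZH| = |H − Z| = 44.9.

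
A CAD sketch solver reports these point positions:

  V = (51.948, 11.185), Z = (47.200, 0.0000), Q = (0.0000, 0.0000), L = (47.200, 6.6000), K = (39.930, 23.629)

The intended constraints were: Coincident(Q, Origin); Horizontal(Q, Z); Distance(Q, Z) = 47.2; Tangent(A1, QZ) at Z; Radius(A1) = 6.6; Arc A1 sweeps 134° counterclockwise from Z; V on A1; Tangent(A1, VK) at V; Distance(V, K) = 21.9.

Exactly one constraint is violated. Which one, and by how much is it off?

Distance(V, K) = 21.9 — off by 4.60.

Q = (0.00, 0.00) ✓; Q.y = 0.00, Z.y = 0.00 ✓; |QZ| = 47.20 ✓; ∠(LZ, ZQ) = 90.00° ✓; |LZ| = 6.600 ✓; bearing(L→V) − bearing(L→Z) = 134.0° ✓; |LV| = 6.600 ✓; ∠(LV, VK) = 90.00° ✓; |VK| = 17.30 ✗.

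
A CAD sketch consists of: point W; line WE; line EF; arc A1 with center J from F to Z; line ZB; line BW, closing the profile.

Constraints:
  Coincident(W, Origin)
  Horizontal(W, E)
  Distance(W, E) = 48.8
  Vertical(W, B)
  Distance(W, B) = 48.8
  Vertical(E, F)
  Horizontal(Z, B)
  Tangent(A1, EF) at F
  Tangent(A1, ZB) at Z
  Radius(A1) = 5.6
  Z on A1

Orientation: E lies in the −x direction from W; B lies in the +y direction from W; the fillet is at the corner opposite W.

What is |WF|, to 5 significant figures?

65.174

W is at the origin; W and E share the same y with |WE| = 48.8 and E on the −x side, so E = (-48.800, 0.0000). W and B share the same x with |WB| = 48.8 and B on the +y side, so B = (0.0000, 48.800). The virtual corner opposite W is at (-48.800, 48.800). Tangency of A1 to EF means the radius JF is perpendicular to EF and since A1 is tangent to ZB there, JZ ⟂ ZB, with radius 5.6, so the center J sits 5.6 in from both sides at J = (-43.200, 43.200). That places the tangent points at F = (-48.800, 43.200) on EF and Z = (-43.200, 48.800) on ZB. Then |WF| = |F − W| = 65.174.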